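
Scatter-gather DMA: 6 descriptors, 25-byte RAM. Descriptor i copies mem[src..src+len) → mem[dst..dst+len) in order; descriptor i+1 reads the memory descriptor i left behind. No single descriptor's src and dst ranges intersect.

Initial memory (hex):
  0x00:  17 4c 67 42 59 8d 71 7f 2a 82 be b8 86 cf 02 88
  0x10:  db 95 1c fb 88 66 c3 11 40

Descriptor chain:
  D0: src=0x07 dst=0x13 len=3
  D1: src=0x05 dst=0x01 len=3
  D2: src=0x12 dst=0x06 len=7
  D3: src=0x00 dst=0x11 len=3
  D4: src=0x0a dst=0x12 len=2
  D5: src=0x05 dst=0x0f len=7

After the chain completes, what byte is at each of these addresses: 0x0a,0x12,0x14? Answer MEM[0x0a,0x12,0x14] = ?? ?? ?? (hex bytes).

D0: mem[0x13..0x15] <- [7f 2a 82]
D1: mem[0x01..0x03] <- [8d 71 7f]
D2: mem[0x06..0x0c] <- [1c 7f 2a 82 c3 11 40]
D3: mem[0x11..0x13] <- [17 8d 71]
D4: mem[0x12..0x13] <- [c3 11]
D5: mem[0x0f..0x15] <- [8d 1c 7f 2a 82 c3 11]
query mem[0x0a]=0xc3, mem[0x12]=0x2a, mem[0x14]=0xc3

MEM[0x0a,0x12,0x14] = c3 2a c3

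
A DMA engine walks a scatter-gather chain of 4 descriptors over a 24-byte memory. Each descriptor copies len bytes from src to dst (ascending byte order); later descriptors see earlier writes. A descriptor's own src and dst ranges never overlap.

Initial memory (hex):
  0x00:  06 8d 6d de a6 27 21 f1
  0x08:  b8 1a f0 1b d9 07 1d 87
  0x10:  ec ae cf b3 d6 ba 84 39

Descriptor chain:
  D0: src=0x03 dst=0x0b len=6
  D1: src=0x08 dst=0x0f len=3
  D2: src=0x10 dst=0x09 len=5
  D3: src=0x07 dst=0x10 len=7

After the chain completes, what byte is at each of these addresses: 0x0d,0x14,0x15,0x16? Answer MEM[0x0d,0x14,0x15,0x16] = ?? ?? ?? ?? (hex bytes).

MEM[0x0d,0x14,0x15,0x16] = d6 cf b3 d6

  after D0: wrote 6B at 0x0b = dea62721f1b8
  after D1: wrote 3B at 0x0f = b81af0
  after D2: wrote 5B at 0x09 = 1af0cfb3d6
  after D3: wrote 7B at 0x10 = f1b81af0cfb3d6
query mem[0x0d]=0xd6, mem[0x14]=0xcf, mem[0x15]=0xb3, mem[0x16]=0xd6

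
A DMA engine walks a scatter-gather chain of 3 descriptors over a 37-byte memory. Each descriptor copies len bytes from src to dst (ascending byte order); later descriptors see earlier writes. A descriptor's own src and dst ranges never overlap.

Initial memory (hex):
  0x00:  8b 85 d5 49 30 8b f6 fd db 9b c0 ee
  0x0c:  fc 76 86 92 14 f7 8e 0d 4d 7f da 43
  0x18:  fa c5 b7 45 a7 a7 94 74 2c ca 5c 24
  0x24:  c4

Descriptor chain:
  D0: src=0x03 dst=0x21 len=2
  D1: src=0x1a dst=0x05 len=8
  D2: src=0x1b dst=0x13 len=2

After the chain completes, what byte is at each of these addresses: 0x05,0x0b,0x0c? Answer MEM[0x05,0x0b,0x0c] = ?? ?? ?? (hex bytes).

#0 dst[0x21+2] := {0x49,0x30}
#1 dst[0x05+8] := {0xb7,0x45,0xa7,0xa7,0x94,0x74,0x2c,0x49}
#2 dst[0x13+2] := {0x45,0xa7}
query mem[0x05]=0xb7, mem[0x0b]=0x2c, mem[0x0c]=0x49

MEM[0x05,0x0b,0x0c] = b7 2c 49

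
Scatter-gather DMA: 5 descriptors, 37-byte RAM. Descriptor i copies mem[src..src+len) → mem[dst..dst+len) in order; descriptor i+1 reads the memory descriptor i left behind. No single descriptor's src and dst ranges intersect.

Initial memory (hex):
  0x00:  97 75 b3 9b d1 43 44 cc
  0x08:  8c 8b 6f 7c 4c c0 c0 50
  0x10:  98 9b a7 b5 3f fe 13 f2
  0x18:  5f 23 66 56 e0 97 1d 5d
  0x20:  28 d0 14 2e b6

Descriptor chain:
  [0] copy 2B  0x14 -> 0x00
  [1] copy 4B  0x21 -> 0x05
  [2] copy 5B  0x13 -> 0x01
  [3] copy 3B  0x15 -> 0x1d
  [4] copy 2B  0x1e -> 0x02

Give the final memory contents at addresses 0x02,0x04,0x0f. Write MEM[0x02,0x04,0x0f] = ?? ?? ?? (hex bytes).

  after D0: wrote 2B at 0x00 = 3ffe
  after D1: wrote 4B at 0x05 = d0142eb6
  after D2: wrote 5B at 0x01 = b53ffe13f2
  after D3: wrote 3B at 0x1d = fe13f2
  after D4: wrote 2B at 0x02 = 13f2
query mem[0x02]=0x13, mem[0x04]=0x13, mem[0x0f]=0x50

MEM[0x02,0x04,0x0f] = 13 13 50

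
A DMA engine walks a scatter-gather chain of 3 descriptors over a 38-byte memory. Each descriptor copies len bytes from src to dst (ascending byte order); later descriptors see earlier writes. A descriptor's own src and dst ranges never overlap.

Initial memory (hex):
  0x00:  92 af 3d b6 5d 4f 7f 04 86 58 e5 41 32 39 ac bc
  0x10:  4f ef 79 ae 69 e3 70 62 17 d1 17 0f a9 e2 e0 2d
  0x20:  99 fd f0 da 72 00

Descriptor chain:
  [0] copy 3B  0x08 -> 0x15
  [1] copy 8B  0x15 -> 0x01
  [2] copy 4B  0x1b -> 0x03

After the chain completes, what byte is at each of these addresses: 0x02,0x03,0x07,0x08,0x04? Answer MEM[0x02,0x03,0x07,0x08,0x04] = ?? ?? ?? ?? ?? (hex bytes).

#0 dst[0x15+3] := {0x86,0x58,0xe5}
#1 dst[0x01+8] := {0x86,0x58,0xe5,0x17,0xd1,0x17,0x0f,0xa9}
#2 dst[0x03+4] := {0x0f,0xa9,0xe2,0xe0}
query mem[0x02]=0x58, mem[0x03]=0x0f, mem[0x07]=0x0f, mem[0x08]=0xa9, mem[0x04]=0xa9

MEM[0x02,0x03,0x07,0x08,0x04] = 58 0f 0f a9 a9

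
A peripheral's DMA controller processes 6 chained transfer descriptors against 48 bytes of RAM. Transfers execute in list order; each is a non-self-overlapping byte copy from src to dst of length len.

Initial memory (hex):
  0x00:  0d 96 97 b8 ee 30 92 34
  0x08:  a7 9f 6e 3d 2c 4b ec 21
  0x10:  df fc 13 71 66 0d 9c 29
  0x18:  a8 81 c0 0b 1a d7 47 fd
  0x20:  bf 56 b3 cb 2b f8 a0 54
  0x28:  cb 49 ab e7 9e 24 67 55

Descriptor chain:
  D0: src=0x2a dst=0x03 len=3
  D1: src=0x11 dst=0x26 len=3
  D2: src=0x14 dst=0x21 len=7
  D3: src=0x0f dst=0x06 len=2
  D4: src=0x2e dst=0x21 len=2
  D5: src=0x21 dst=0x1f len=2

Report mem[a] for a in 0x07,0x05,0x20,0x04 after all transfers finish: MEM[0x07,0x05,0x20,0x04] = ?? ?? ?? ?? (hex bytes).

MEM[0x07,0x05,0x20,0x04] = df 9e 55 e7

#0 dst[0x03+3] := {0xab,0xe7,0x9e}
#1 dst[0x26+3] := {0xfc,0x13,0x71}
#2 dst[0x21+7] := {0x66,0x0d,0x9c,0x29,0xa8,0x81,0xc0}
#3 dst[0x06+2] := {0x21,0xdf}
#4 dst[0x21+2] := {0x67,0x55}
#5 dst[0x1f+2] := {0x67,0x55}
query mem[0x07]=0xdf, mem[0x05]=0x9e, mem[0x20]=0x55, mem[0x04]=0xe7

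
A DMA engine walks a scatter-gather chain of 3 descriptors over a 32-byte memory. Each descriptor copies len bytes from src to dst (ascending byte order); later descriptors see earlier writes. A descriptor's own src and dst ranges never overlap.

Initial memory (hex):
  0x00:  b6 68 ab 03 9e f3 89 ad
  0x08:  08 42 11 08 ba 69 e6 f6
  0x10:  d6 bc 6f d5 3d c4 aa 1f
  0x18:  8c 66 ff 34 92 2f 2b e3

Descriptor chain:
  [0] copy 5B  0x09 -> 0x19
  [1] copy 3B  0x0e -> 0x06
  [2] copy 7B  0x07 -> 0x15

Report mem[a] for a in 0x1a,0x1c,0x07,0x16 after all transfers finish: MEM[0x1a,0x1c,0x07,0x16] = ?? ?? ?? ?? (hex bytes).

  after D0: wrote 5B at 0x19 = 421108ba69
  after D1: wrote 3B at 0x06 = e6f6d6
  after D2: wrote 7B at 0x15 = f6d6421108ba69
query mem[0x1a]=0xba, mem[0x1c]=0xba, mem[0x07]=0xf6, mem[0x16]=0xd6

MEM[0x1a,0x1c,0x07,0x16] = ba ba f6 d6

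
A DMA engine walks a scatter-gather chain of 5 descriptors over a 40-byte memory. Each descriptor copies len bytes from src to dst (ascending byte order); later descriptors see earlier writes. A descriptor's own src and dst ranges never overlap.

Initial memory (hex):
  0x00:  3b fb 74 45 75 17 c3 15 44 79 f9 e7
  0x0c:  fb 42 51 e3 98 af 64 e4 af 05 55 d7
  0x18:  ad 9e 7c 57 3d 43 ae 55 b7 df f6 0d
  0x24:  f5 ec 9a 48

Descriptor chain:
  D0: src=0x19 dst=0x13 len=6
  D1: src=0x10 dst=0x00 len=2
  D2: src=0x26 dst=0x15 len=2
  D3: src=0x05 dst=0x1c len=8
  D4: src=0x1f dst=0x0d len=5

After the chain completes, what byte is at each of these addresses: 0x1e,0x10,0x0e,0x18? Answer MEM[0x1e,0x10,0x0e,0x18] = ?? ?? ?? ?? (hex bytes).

#0 dst[0x13+6] := {0x9e,0x7c,0x57,0x3d,0x43,0xae}
#1 dst[0x00+2] := {0x98,0xaf}
#2 dst[0x15+2] := {0x9a,0x48}
#3 dst[0x1c+8] := {0x17,0xc3,0x15,0x44,0x79,0xf9,0xe7,0xfb}
#4 dst[0x0d+5] := {0x44,0x79,0xf9,0xe7,0xfb}
query mem[0x1e]=0x15, mem[0x10]=0xe7, mem[0x0e]=0x79, mem[0x18]=0xae

MEM[0x1e,0x10,0x0e,0x18] = 15 e7 79 ae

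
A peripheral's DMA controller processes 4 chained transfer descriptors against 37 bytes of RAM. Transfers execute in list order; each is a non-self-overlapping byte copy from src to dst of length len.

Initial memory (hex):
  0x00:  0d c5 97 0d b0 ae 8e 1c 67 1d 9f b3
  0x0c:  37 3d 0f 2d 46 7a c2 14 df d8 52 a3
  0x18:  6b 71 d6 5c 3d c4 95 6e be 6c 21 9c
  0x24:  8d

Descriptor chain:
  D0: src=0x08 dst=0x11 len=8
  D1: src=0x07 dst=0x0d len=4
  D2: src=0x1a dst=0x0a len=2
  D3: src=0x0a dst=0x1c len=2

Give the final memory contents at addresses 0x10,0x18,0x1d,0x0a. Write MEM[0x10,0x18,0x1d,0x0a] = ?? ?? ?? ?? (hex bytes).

MEM[0x10,0x18,0x1d,0x0a] = 9f 2d 5c d6

[0] 0x08->0x11 len=8 : 67 1d 9f b3 37 3d 0f 2d
[1] 0x07->0x0d len=4 : 1c 67 1d 9f
[2] 0x1a->0x0a len=2 : d6 5c
[3] 0x0a->0x1c len=2 : d6 5c
query mem[0x10]=0x9f, mem[0x18]=0x2d, mem[0x1d]=0x5c, mem[0x0a]=0xd6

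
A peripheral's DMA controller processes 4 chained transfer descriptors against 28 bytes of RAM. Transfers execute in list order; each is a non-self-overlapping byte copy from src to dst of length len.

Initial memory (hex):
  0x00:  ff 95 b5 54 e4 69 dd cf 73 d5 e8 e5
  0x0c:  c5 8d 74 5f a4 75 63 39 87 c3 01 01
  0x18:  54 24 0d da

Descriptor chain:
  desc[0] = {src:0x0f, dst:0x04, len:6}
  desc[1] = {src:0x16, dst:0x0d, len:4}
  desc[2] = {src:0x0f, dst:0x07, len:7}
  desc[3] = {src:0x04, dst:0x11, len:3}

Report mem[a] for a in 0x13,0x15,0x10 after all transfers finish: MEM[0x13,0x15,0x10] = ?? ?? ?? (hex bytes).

MEM[0x13,0x15,0x10] = 75 c3 24

#0 dst[0x04+6] := {0x5f,0xa4,0x75,0x63,0x39,0x87}
#1 dst[0x0d+4] := {0x01,0x01,0x54,0x24}
#2 dst[0x07+7] := {0x54,0x24,0x75,0x63,0x39,0x87,0xc3}
#3 dst[0x11+3] := {0x5f,0xa4,0x75}
query mem[0x13]=0x75, mem[0x15]=0xc3, mem[0x10]=0x24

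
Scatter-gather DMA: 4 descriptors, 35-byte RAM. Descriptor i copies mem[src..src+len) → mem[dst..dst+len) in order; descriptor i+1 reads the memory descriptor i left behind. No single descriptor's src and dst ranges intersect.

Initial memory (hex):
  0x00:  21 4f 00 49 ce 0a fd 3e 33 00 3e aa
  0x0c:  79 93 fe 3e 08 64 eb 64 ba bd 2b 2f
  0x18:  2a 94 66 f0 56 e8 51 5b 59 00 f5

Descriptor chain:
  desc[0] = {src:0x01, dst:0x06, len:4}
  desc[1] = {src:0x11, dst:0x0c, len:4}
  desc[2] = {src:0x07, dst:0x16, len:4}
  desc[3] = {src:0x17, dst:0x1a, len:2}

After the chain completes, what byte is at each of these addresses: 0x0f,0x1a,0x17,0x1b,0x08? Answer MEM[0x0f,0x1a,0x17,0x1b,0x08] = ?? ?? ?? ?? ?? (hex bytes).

#0 dst[0x06+4] := {0x4f,0x00,0x49,0xce}
#1 dst[0x0c+4] := {0x64,0xeb,0x64,0xba}
#2 dst[0x16+4] := {0x00,0x49,0xce,0x3e}
#3 dst[0x1a+2] := {0x49,0xce}
query mem[0x0f]=0xba, mem[0x1a]=0x49, mem[0x17]=0x49, mem[0x1b]=0xce, mem[0x08]=0x49

MEM[0x0f,0x1a,0x17,0x1b,0x08] = ba 49 49 ce 49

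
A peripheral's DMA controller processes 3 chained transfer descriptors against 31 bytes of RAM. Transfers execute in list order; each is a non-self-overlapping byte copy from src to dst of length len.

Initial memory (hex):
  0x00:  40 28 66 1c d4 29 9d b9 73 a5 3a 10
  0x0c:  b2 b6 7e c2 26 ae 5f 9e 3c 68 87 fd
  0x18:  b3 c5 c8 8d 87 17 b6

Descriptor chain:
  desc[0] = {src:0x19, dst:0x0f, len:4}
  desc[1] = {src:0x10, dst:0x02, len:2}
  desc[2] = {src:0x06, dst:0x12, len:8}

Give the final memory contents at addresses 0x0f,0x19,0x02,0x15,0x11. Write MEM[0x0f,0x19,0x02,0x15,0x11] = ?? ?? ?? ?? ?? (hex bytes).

MEM[0x0f,0x19,0x02,0x15,0x11] = c5 b6 c8 a5 8d

  after D0: wrote 4B at 0x0f = c5c88d87
  after D1: wrote 2B at 0x02 = c88d
  after D2: wrote 8B at 0x12 = 9db973a53a10b2b6
query mem[0x0f]=0xc5, mem[0x19]=0xb6, mem[0x02]=0xc8, mem[0x15]=0xa5, mem[0x11]=0x8d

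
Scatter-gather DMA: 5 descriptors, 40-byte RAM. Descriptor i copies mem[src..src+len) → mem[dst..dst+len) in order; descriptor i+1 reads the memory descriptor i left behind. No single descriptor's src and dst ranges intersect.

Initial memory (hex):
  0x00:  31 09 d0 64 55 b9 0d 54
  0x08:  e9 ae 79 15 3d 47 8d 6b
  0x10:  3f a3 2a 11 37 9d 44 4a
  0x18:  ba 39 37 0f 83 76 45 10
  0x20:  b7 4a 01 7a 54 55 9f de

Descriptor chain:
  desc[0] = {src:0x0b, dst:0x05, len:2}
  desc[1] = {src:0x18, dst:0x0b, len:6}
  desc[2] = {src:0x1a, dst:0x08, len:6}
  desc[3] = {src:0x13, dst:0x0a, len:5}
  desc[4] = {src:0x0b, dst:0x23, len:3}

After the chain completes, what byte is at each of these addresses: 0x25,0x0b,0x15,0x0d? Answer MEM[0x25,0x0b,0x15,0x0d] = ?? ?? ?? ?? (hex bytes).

  after D0: wrote 2B at 0x05 = 153d
  after D1: wrote 6B at 0x0b = ba39370f8376
  after D2: wrote 6B at 0x08 = 370f83764510
  after D3: wrote 5B at 0x0a = 11379d444a
  after D4: wrote 3B at 0x23 = 379d44
query mem[0x25]=0x44, mem[0x0b]=0x37, mem[0x15]=0x9d, mem[0x0d]=0x44

MEM[0x25,0x0b,0x15,0x0d] = 44 37 9d 44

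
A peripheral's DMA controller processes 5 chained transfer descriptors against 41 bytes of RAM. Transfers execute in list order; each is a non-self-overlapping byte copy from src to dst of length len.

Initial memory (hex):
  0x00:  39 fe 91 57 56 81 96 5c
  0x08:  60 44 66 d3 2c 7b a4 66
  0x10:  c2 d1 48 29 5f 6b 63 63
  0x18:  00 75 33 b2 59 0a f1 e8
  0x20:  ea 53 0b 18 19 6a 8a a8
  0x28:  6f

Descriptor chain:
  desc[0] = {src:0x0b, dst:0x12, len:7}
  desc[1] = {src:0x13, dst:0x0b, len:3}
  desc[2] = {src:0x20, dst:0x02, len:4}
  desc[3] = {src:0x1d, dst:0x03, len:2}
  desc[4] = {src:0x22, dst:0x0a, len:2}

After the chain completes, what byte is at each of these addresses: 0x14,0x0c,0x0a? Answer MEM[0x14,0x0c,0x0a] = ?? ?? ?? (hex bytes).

D0: mem[0x12..0x18] <- [d3 2c 7b a4 66 c2 d1]
D1: mem[0x0b..0x0d] <- [2c 7b a4]
D2: mem[0x02..0x05] <- [ea 53 0b 18]
D3: mem[0x03..0x04] <- [0a f1]
D4: mem[0x0a..0x0b] <- [0b 18]
query mem[0x14]=0x7b, mem[0x0c]=0x7b, mem[0x0a]=0x0b

MEM[0x14,0x0c,0x0a] = 7b 7b 0b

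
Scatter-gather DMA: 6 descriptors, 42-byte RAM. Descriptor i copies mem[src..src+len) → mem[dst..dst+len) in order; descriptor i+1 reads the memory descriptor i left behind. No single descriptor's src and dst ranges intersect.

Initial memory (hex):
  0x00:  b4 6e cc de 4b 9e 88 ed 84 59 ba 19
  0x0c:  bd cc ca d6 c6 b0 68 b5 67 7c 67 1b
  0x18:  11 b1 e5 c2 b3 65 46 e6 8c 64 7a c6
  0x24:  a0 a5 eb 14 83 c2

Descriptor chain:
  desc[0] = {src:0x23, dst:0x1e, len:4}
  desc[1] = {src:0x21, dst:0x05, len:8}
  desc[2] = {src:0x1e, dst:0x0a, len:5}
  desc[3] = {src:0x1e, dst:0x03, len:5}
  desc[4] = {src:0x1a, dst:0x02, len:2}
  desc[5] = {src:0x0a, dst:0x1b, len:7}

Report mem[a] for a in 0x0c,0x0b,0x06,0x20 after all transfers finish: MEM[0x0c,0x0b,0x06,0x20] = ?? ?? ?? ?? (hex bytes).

MEM[0x0c,0x0b,0x06,0x20] = a5 a0 eb d6

D0: mem[0x1e..0x21] <- [c6 a0 a5 eb]
D1: mem[0x05..0x0c] <- [eb 7a c6 a0 a5 eb 14 83]
D2: mem[0x0a..0x0e] <- [c6 a0 a5 eb 7a]
D3: mem[0x03..0x07] <- [c6 a0 a5 eb 7a]
D4: mem[0x02..0x03] <- [e5 c2]
D5: mem[0x1b..0x21] <- [c6 a0 a5 eb 7a d6 c6]
query mem[0x0c]=0xa5, mem[0x0b]=0xa0, mem[0x06]=0xeb, mem[0x20]=0xd6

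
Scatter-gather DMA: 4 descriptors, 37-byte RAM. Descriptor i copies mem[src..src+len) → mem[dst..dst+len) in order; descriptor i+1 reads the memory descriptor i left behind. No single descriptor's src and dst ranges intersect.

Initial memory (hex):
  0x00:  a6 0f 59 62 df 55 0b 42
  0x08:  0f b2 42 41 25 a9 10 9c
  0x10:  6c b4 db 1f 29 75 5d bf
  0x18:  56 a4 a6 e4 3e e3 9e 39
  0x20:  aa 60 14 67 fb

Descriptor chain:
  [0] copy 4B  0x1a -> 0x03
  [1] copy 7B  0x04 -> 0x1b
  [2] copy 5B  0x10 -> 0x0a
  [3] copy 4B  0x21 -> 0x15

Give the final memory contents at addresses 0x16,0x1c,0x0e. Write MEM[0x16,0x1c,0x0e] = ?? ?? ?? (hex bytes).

MEM[0x16,0x1c,0x0e] = 14 3e 29

D0: mem[0x03..0x06] <- [a6 e4 3e e3]
D1: mem[0x1b..0x21] <- [e4 3e e3 42 0f b2 42]
D2: mem[0x0a..0x0e] <- [6c b4 db 1f 29]
D3: mem[0x15..0x18] <- [42 14 67 fb]
query mem[0x16]=0x14, mem[0x1c]=0x3e, mem[0x0e]=0x29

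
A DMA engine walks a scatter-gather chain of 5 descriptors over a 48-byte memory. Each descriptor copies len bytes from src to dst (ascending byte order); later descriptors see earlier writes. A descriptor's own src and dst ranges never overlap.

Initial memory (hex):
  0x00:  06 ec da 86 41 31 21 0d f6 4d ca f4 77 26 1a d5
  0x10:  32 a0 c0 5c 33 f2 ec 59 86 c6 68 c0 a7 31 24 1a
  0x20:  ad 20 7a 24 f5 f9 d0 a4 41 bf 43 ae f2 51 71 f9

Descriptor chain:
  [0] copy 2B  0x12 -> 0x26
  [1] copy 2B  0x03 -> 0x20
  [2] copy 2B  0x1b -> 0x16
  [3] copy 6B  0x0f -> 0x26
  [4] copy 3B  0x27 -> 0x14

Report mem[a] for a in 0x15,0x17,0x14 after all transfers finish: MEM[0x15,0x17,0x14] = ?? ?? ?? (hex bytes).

#0 dst[0x26+2] := {0xc0,0x5c}
#1 dst[0x20+2] := {0x86,0x41}
#2 dst[0x16+2] := {0xc0,0xa7}
#3 dst[0x26+6] := {0xd5,0x32,0xa0,0xc0,0x5c,0x33}
#4 dst[0x14+3] := {0x32,0xa0,0xc0}
query mem[0x15]=0xa0, mem[0x17]=0xa7, mem[0x14]=0x32

MEM[0x15,0x17,0x14] = a0 a7 32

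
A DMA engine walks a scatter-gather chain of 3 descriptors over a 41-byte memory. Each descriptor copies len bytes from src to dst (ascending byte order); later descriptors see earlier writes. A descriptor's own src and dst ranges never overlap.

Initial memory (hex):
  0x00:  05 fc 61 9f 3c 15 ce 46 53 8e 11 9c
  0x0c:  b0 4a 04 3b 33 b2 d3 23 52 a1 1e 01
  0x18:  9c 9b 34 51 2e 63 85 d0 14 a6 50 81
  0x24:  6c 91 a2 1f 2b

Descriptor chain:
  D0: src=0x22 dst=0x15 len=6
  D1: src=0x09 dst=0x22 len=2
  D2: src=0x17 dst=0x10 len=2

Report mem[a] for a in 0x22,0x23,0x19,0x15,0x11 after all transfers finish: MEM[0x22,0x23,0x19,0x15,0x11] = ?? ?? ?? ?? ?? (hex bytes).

MEM[0x22,0x23,0x19,0x15,0x11] = 8e 11 a2 50 91

#0 dst[0x15+6] := {0x50,0x81,0x6c,0x91,0xa2,0x1f}
#1 dst[0x22+2] := {0x8e,0x11}
#2 dst[0x10+2] := {0x6c,0x91}
query mem[0x22]=0x8e, mem[0x23]=0x11, mem[0x19]=0xa2, mem[0x15]=0x50, mem[0x11]=0x91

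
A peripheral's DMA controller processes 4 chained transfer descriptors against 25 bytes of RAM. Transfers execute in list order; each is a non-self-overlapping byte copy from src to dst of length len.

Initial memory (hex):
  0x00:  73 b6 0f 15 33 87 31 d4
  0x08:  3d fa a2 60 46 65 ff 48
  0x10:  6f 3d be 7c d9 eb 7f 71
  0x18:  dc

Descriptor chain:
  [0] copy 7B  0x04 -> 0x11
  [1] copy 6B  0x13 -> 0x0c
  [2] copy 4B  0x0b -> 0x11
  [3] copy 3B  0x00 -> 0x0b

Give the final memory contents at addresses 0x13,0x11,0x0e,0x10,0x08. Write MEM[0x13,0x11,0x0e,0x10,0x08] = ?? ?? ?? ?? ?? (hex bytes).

MEM[0x13,0x11,0x0e,0x10,0x08] = d4 60 3d a2 3d

[0] 0x04->0x11 len=7 : 33 87 31 d4 3d fa a2
[1] 0x13->0x0c len=6 : 31 d4 3d fa a2 dc
[2] 0x0b->0x11 len=4 : 60 31 d4 3d
[3] 0x00->0x0b len=3 : 73 b6 0f
query mem[0x13]=0xd4, mem[0x11]=0x60, mem[0x0e]=0x3d, mem[0x10]=0xa2, mem[0x08]=0x3d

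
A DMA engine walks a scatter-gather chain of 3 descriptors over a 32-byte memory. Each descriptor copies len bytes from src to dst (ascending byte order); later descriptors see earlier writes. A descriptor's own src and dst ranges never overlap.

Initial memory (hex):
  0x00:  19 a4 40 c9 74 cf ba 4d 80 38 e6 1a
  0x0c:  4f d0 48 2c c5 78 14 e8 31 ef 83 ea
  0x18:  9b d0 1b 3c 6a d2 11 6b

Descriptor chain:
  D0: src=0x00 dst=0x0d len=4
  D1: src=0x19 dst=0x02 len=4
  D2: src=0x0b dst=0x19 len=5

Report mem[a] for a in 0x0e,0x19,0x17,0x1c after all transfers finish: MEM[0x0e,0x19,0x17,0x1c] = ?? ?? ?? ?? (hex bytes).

D0: mem[0x0d..0x10] <- [19 a4 40 c9]
D1: mem[0x02..0x05] <- [d0 1b 3c 6a]
D2: mem[0x19..0x1d] <- [1a 4f 19 a4 40]
query mem[0x0e]=0xa4, mem[0x19]=0x1a, mem[0x17]=0xea, mem[0x1c]=0xa4

MEM[0x0e,0x19,0x17,0x1c] = a4 1a ea a4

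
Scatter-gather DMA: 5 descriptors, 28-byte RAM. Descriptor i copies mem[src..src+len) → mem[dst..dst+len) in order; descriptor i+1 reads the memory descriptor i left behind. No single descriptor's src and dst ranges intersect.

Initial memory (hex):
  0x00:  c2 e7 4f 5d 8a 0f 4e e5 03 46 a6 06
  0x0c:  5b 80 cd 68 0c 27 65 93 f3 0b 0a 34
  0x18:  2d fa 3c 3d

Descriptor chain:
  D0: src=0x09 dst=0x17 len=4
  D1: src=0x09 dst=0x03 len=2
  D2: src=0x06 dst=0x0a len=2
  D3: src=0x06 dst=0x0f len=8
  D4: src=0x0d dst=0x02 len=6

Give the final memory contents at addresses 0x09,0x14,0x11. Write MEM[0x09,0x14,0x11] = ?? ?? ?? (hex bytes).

#0 dst[0x17+4] := {0x46,0xa6,0x06,0x5b}
#1 dst[0x03+2] := {0x46,0xa6}
#2 dst[0x0a+2] := {0x4e,0xe5}
#3 dst[0x0f+8] := {0x4e,0xe5,0x03,0x46,0x4e,0xe5,0x5b,0x80}
#4 dst[0x02+6] := {0x80,0xcd,0x4e,0xe5,0x03,0x46}
query mem[0x09]=0x46, mem[0x14]=0xe5, mem[0x11]=0x03

MEM[0x09,0x14,0x11] = 46 e5 03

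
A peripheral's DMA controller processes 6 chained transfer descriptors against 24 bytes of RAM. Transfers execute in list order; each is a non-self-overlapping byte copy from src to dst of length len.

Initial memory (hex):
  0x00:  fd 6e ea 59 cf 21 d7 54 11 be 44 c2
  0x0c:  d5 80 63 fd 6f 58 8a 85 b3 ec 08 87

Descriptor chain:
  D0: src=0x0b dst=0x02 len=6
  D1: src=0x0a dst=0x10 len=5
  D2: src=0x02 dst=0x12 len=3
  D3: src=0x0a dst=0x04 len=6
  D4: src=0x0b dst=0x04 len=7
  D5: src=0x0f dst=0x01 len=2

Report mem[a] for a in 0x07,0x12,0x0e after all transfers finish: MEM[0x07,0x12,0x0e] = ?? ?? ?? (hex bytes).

MEM[0x07,0x12,0x0e] = 63 c2 63

[0] 0x0b->0x02 len=6 : c2 d5 80 63 fd 6f
[1] 0x0a->0x10 len=5 : 44 c2 d5 80 63
[2] 0x02->0x12 len=3 : c2 d5 80
[3] 0x0a->0x04 len=6 : 44 c2 d5 80 63 fd
[4] 0x0b->0x04 len=7 : c2 d5 80 63 fd 44 c2
[5] 0x0f->0x01 len=2 : fd 44
query mem[0x07]=0x63, mem[0x12]=0xc2, mem[0x0e]=0x63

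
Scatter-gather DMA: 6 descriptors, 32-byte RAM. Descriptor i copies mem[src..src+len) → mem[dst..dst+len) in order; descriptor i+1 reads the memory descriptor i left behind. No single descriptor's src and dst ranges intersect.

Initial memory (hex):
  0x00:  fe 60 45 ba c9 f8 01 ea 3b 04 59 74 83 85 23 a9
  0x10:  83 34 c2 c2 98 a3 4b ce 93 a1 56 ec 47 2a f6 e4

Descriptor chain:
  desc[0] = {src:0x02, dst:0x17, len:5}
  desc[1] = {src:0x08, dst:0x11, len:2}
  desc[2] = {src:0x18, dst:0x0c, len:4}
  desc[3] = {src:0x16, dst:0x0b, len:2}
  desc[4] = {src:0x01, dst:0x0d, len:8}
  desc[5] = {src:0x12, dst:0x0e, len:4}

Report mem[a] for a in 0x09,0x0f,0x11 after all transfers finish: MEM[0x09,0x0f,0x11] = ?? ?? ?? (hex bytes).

#0 dst[0x17+5] := {0x45,0xba,0xc9,0xf8,0x01}
#1 dst[0x11+2] := {0x3b,0x04}
#2 dst[0x0c+4] := {0xba,0xc9,0xf8,0x01}
#3 dst[0x0b+2] := {0x4b,0x45}
#4 dst[0x0d+8] := {0x60,0x45,0xba,0xc9,0xf8,0x01,0xea,0x3b}
#5 dst[0x0e+4] := {0x01,0xea,0x3b,0xa3}
query mem[0x09]=0x04, mem[0x0f]=0xea, mem[0x11]=0xa3

MEM[0x09,0x0f,0x11] = 04 ea a3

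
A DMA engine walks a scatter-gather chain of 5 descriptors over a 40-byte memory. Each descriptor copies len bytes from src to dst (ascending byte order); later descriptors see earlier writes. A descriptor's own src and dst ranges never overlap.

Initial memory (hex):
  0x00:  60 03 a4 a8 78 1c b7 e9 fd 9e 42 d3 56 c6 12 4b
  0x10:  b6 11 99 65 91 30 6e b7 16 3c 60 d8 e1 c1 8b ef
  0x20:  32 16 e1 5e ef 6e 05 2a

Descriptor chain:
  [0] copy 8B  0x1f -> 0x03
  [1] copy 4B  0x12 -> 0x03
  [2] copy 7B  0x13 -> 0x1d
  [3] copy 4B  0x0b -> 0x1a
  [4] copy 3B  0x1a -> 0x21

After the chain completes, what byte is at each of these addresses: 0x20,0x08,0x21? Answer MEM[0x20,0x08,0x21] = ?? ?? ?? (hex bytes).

MEM[0x20,0x08,0x21] = 6e ef d3

D0: mem[0x03..0x0a] <- [ef 32 16 e1 5e ef 6e 05]
D1: mem[0x03..0x06] <- [99 65 91 30]
D2: mem[0x1d..0x23] <- [65 91 30 6e b7 16 3c]
D3: mem[0x1a..0x1d] <- [d3 56 c6 12]
D4: mem[0x21..0x23] <- [d3 56 c6]
query mem[0x20]=0x6e, mem[0x08]=0xef, mem[0x21]=0xd3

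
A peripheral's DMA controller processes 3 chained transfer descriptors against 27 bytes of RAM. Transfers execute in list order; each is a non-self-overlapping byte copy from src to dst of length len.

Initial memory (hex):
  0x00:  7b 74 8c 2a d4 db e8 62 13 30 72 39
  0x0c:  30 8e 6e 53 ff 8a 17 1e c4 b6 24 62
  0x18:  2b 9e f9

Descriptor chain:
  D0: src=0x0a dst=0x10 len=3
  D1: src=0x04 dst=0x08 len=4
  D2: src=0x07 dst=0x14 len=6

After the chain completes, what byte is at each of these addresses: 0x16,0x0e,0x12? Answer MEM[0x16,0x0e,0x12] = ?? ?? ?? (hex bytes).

MEM[0x16,0x0e,0x12] = db 6e 30

  after D0: wrote 3B at 0x10 = 723930
  after D1: wrote 4B at 0x08 = d4dbe862
  after D2: wrote 6B at 0x14 = 62d4dbe86230
query mem[0x16]=0xdb, mem[0x0e]=0x6e, mem[0x12]=0x30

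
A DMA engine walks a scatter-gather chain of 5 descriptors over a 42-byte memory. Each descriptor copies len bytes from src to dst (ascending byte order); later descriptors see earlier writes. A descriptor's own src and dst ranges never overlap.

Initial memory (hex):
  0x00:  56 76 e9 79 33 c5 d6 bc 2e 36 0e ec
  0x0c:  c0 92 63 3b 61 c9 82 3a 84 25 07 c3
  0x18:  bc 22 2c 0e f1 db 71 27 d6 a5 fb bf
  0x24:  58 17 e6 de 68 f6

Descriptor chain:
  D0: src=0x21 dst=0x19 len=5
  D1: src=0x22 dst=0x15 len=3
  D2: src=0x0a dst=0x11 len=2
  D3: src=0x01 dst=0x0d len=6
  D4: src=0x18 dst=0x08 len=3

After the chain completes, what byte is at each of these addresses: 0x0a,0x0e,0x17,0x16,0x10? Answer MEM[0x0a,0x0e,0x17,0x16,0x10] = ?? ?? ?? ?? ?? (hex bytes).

  after D0: wrote 5B at 0x19 = a5fbbf5817
  after D1: wrote 3B at 0x15 = fbbf58
  after D2: wrote 2B at 0x11 = 0eec
  after D3: wrote 6B at 0x0d = 76e97933c5d6
  after D4: wrote 3B at 0x08 = bca5fb
query mem[0x0a]=0xfb, mem[0x0e]=0xe9, mem[0x17]=0x58, mem[0x16]=0xbf, mem[0x10]=0x33

MEM[0x0a,0x0e,0x17,0x16,0x10] = fb e9 58 bf 33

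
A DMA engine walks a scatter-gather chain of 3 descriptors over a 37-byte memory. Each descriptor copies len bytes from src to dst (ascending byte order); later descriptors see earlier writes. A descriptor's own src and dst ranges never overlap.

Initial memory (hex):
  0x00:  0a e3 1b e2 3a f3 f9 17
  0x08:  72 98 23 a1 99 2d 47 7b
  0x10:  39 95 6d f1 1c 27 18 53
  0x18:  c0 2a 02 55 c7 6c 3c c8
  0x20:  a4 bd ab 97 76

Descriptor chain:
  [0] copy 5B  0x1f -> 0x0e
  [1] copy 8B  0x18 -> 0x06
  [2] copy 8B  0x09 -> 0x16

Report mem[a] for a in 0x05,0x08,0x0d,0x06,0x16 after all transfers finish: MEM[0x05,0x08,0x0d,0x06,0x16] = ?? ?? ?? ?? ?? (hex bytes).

MEM[0x05,0x08,0x0d,0x06,0x16] = f3 02 c8 c0 55

[0] 0x1f->0x0e len=5 : c8 a4 bd ab 97
[1] 0x18->0x06 len=8 : c0 2a 02 55 c7 6c 3c c8
[2] 0x09->0x16 len=8 : 55 c7 6c 3c c8 c8 a4 bd
query mem[0x05]=0xf3, mem[0x08]=0x02, mem[0x0d]=0xc8, mem[0x06]=0xc0, mem[0x16]=0x55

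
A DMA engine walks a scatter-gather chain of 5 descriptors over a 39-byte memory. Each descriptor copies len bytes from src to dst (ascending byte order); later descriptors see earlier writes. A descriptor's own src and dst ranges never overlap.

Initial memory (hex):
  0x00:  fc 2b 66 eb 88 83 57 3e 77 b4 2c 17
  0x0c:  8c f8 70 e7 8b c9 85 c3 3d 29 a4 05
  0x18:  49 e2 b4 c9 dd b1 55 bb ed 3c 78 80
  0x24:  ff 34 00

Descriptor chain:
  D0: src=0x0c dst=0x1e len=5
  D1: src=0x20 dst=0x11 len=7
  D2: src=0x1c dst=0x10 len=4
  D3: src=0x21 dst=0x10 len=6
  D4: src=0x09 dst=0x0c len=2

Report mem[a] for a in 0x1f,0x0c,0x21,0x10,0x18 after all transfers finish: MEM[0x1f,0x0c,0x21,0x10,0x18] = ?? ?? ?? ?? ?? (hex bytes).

  after D0: wrote 5B at 0x1e = 8cf870e78b
  after D1: wrote 7B at 0x11 = 70e78b80ff3400
  after D2: wrote 4B at 0x10 = ddb18cf8
  after D3: wrote 6B at 0x10 = e78b80ff3400
  after D4: wrote 2B at 0x0c = b42c
query mem[0x1f]=0xf8, mem[0x0c]=0xb4, mem[0x21]=0xe7, mem[0x10]=0xe7, mem[0x18]=0x49

MEM[0x1f,0x0c,0x21,0x10,0x18] = f8 b4 e7 e7 49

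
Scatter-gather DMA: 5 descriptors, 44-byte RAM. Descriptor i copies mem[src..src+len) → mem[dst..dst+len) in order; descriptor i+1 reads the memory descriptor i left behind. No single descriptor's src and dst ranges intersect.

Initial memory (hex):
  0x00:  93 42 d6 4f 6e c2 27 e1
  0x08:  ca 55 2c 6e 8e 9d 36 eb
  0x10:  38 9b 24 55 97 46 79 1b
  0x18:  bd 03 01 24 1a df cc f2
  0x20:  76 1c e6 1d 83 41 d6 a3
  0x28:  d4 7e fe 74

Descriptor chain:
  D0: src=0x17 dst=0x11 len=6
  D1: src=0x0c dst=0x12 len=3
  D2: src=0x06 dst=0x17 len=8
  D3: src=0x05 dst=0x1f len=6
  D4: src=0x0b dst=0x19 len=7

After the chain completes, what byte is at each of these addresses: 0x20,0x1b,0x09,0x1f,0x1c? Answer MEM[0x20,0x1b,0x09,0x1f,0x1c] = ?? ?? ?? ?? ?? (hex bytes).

D0: mem[0x11..0x16] <- [1b bd 03 01 24 1a]
D1: mem[0x12..0x14] <- [8e 9d 36]
D2: mem[0x17..0x1e] <- [27 e1 ca 55 2c 6e 8e 9d]
D3: mem[0x1f..0x24] <- [c2 27 e1 ca 55 2c]
D4: mem[0x19..0x1f] <- [6e 8e 9d 36 eb 38 1b]
query mem[0x20]=0x27, mem[0x1b]=0x9d, mem[0x09]=0x55, mem[0x1f]=0x1b, mem[0x1c]=0x36

MEM[0x20,0x1b,0x09,0x1f,0x1c] = 27 9d 55 1b 36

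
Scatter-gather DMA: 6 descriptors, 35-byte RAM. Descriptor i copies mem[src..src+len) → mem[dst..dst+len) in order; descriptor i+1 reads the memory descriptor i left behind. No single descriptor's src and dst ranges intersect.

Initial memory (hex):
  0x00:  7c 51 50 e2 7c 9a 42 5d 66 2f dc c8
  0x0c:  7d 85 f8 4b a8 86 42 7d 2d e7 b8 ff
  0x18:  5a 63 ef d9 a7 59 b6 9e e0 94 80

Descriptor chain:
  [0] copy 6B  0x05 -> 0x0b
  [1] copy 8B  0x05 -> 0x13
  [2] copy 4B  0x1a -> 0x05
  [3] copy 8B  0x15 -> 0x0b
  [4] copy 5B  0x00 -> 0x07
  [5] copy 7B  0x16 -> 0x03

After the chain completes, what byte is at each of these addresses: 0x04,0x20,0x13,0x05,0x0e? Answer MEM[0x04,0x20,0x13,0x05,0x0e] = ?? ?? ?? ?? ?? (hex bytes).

MEM[0x04,0x20,0x13,0x05,0x0e] = 2f e0 9a dc dc

D0: mem[0x0b..0x10] <- [9a 42 5d 66 2f dc]
D1: mem[0x13..0x1a] <- [9a 42 5d 66 2f dc 9a 42]
D2: mem[0x05..0x08] <- [42 d9 a7 59]
D3: mem[0x0b..0x12] <- [5d 66 2f dc 9a 42 d9 a7]
D4: mem[0x07..0x0b] <- [7c 51 50 e2 7c]
D5: mem[0x03..0x09] <- [66 2f dc 9a 42 d9 a7]
query mem[0x04]=0x2f, mem[0x20]=0xe0, mem[0x13]=0x9a, mem[0x05]=0xdc, mem[0x0e]=0xdc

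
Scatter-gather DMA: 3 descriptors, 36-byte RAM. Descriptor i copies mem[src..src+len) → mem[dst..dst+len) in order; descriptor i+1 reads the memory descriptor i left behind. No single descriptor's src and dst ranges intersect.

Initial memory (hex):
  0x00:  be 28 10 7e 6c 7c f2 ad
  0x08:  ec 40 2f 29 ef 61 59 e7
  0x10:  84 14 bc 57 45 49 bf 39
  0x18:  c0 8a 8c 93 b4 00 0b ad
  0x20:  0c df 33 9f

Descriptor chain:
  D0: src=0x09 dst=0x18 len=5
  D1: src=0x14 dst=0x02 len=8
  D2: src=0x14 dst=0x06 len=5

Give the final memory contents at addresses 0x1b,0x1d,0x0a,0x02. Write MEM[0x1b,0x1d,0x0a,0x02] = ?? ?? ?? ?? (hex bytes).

MEM[0x1b,0x1d,0x0a,0x02] = ef 00 40 45

  after D0: wrote 5B at 0x18 = 402f29ef61
  after D1: wrote 8B at 0x02 = 4549bf39402f29ef
  after D2: wrote 5B at 0x06 = 4549bf3940
query mem[0x1b]=0xef, mem[0x1d]=0x00, mem[0x0a]=0x40, mem[0x02]=0x45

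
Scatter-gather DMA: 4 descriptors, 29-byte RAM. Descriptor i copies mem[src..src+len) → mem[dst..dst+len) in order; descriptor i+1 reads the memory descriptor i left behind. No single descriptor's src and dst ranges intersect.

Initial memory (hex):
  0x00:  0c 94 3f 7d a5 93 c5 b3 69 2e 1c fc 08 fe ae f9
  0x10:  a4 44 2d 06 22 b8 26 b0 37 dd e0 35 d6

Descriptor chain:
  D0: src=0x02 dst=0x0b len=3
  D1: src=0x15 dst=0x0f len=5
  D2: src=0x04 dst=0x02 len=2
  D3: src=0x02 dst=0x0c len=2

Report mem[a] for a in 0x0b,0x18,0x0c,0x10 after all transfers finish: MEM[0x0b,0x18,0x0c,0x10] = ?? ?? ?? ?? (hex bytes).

[0] 0x02->0x0b len=3 : 3f 7d a5
[1] 0x15->0x0f len=5 : b8 26 b0 37 dd
[2] 0x04->0x02 len=2 : a5 93
[3] 0x02->0x0c len=2 : a5 93
query mem[0x0b]=0x3f, mem[0x18]=0x37, mem[0x0c]=0xa5, mem[0x10]=0x26

MEM[0x0b,0x18,0x0c,0x10] = 3f 37 a5 26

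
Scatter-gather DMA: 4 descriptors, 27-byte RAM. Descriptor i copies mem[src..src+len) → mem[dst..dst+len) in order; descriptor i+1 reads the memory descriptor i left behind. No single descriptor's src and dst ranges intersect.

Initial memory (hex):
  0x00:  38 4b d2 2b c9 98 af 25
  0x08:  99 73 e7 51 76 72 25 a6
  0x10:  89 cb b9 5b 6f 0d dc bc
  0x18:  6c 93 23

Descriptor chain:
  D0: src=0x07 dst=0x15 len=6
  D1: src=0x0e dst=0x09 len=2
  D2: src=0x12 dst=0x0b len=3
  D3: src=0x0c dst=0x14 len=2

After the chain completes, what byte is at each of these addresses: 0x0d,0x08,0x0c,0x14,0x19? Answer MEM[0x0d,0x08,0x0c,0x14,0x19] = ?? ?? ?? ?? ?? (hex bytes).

MEM[0x0d,0x08,0x0c,0x14,0x19] = 6f 99 5b 5b 51

D0: mem[0x15..0x1a] <- [25 99 73 e7 51 76]
D1: mem[0x09..0x0a] <- [25 a6]
D2: mem[0x0b..0x0d] <- [b9 5b 6f]
D3: mem[0x14..0x15] <- [5b 6f]
query mem[0x0d]=0x6f, mem[0x08]=0x99, mem[0x0c]=0x5b, mem[0x14]=0x5b, mem[0x19]=0x51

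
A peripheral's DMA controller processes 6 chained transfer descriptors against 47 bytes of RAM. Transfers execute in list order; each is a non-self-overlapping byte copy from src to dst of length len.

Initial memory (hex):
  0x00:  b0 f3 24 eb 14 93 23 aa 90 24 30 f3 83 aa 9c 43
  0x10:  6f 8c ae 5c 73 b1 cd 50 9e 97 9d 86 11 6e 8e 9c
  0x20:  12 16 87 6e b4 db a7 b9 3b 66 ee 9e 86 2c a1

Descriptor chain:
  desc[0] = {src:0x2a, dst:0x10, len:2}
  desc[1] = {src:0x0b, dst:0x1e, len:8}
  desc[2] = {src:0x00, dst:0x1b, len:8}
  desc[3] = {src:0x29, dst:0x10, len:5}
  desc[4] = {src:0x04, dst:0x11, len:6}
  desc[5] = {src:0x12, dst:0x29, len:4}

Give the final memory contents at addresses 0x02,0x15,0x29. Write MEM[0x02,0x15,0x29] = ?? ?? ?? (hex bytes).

MEM[0x02,0x15,0x29] = 24 90 93

  after D0: wrote 2B at 0x10 = ee9e
  after D1: wrote 8B at 0x1e = f383aa9c43ee9eae
  after D2: wrote 8B at 0x1b = b0f324eb149323aa
  after D3: wrote 5B at 0x10 = 66ee9e862c
  after D4: wrote 6B at 0x11 = 149323aa9024
  after D5: wrote 4B at 0x29 = 9323aa90
query mem[0x02]=0x24, mem[0x15]=0x90, mem[0x29]=0x93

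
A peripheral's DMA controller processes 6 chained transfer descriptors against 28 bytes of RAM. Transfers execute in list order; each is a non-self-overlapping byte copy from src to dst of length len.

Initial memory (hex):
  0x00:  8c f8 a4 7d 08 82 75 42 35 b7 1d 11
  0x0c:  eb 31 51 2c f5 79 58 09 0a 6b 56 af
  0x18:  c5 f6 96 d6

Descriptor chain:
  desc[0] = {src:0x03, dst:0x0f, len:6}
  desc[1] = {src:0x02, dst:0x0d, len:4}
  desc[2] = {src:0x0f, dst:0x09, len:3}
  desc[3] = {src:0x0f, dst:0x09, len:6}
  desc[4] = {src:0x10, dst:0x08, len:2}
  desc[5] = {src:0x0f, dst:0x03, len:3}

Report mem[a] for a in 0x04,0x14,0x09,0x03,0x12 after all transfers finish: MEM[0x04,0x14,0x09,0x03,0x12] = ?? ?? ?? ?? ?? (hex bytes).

MEM[0x04,0x14,0x09,0x03,0x12] = 82 35 82 08 75

[0] 0x03->0x0f len=6 : 7d 08 82 75 42 35
[1] 0x02->0x0d len=4 : a4 7d 08 82
[2] 0x0f->0x09 len=3 : 08 82 82
[3] 0x0f->0x09 len=6 : 08 82 82 75 42 35
[4] 0x10->0x08 len=2 : 82 82
[5] 0x0f->0x03 len=3 : 08 82 82
query mem[0x04]=0x82, mem[0x14]=0x35, mem[0x09]=0x82, mem[0x03]=0x08, mem[0x12]=0x75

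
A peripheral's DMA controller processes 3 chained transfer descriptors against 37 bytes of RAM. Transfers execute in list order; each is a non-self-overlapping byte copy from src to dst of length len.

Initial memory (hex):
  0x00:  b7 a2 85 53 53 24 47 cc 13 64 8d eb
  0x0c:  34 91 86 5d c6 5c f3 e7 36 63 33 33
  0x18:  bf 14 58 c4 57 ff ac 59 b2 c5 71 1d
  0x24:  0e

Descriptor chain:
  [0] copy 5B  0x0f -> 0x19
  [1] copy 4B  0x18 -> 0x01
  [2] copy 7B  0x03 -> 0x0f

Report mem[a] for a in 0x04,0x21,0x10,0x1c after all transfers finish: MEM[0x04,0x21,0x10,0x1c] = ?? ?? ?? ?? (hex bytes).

MEM[0x04,0x21,0x10,0x1c] = 5c c5 5c f3

#0 dst[0x19+5] := {0x5d,0xc6,0x5c,0xf3,0xe7}
#1 dst[0x01+4] := {0xbf,0x5d,0xc6,0x5c}
#2 dst[0x0f+7] := {0xc6,0x5c,0x24,0x47,0xcc,0x13,0x64}
query mem[0x04]=0x5c, mem[0x21]=0xc5, mem[0x10]=0x5c, mem[0x1c]=0xf3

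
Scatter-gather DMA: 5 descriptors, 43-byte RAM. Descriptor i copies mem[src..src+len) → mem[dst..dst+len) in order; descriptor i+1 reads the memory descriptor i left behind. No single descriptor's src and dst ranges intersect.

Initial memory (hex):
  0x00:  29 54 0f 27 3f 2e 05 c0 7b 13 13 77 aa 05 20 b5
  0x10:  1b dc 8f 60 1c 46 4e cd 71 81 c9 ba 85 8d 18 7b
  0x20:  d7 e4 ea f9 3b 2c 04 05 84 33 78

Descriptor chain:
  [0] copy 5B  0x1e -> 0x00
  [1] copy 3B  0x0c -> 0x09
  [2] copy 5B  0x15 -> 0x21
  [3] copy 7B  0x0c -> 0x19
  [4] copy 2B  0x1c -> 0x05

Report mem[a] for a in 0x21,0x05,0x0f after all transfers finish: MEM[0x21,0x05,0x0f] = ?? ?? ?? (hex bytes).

[0] 0x1e->0x00 len=5 : 18 7b d7 e4 ea
[1] 0x0c->0x09 len=3 : aa 05 20
[2] 0x15->0x21 len=5 : 46 4e cd 71 81
[3] 0x0c->0x19 len=7 : aa 05 20 b5 1b dc 8f
[4] 0x1c->0x05 len=2 : b5 1b
query mem[0x21]=0x46, mem[0x05]=0xb5, mem[0x0f]=0xb5

MEM[0x21,0x05,0x0f] = 46 b5 b5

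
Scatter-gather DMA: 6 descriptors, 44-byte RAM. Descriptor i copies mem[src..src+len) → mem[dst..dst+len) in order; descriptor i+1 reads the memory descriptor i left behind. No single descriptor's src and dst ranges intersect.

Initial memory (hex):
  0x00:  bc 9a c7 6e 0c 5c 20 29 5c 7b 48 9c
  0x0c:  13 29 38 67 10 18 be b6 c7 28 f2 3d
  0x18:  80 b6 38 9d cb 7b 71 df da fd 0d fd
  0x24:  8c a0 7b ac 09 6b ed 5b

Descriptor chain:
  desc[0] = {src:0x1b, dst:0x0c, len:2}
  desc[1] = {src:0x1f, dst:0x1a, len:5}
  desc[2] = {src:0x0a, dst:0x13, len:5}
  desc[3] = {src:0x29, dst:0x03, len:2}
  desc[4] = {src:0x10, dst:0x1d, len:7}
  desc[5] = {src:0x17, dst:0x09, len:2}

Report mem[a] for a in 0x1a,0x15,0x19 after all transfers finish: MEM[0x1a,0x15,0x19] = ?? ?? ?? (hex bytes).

MEM[0x1a,0x15,0x19] = df 9d b6

[0] 0x1b->0x0c len=2 : 9d cb
[1] 0x1f->0x1a len=5 : df da fd 0d fd
[2] 0x0a->0x13 len=5 : 48 9c 9d cb 38
[3] 0x29->0x03 len=2 : 6b ed
[4] 0x10->0x1d len=7 : 10 18 be 48 9c 9d cb
[5] 0x17->0x09 len=2 : 38 80
query mem[0x1a]=0xdf, mem[0x15]=0x9d, mem[0x19]=0xb6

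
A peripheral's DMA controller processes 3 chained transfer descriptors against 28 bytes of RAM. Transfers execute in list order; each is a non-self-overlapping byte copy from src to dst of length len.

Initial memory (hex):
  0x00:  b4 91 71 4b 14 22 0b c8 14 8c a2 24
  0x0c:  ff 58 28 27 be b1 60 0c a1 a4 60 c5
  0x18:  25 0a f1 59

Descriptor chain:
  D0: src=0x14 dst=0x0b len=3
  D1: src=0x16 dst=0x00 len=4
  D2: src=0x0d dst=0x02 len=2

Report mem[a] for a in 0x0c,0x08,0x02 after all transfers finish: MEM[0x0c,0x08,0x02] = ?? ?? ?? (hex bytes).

#0 dst[0x0b+3] := {0xa1,0xa4,0x60}
#1 dst[0x00+4] := {0x60,0xc5,0x25,0x0a}
#2 dst[0x02+2] := {0x60,0x28}
query mem[0x0c]=0xa4, mem[0x08]=0x14, mem[0x02]=0x60

MEM[0x0c,0x08,0x02] = a4 14 60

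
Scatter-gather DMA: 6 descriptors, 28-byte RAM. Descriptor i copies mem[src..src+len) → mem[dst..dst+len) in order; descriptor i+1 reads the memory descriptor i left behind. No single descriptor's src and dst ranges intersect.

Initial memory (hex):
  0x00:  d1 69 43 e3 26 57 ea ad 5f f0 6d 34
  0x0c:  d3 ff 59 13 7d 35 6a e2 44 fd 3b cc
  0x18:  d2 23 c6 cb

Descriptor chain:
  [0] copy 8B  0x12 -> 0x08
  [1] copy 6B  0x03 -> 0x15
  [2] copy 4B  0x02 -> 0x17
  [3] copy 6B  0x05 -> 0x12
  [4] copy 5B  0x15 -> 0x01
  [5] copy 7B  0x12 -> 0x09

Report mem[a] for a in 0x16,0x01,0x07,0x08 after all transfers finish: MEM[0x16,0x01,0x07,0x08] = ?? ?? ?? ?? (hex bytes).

MEM[0x16,0x01,0x07,0x08] = e2 6a ad 6a

  after D0: wrote 8B at 0x08 = 6ae244fd3bccd223
  after D1: wrote 6B at 0x15 = e32657eaad6a
  after D2: wrote 4B at 0x17 = 43e32657
  after D3: wrote 6B at 0x12 = 57eaad6ae244
  after D4: wrote 5B at 0x01 = 6ae244e326
  after D5: wrote 7B at 0x09 = 57eaad6ae244e3
query mem[0x16]=0xe2, mem[0x01]=0x6a, mem[0x07]=0xad, mem[0x08]=0x6a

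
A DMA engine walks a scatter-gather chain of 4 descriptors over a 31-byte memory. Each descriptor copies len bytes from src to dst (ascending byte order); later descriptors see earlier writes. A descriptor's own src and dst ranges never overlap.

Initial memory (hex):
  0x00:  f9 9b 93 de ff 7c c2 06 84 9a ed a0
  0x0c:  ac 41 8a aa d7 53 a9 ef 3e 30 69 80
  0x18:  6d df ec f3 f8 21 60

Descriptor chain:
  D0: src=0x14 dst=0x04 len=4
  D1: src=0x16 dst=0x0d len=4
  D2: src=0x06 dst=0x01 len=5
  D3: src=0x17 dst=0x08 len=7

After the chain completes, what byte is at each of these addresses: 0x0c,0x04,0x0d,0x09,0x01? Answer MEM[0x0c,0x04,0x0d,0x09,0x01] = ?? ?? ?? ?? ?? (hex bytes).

#0 dst[0x04+4] := {0x3e,0x30,0x69,0x80}
#1 dst[0x0d+4] := {0x69,0x80,0x6d,0xdf}
#2 dst[0x01+5] := {0x69,0x80,0x84,0x9a,0xed}
#3 dst[0x08+7] := {0x80,0x6d,0xdf,0xec,0xf3,0xf8,0x21}
query mem[0x0c]=0xf3, mem[0x04]=0x9a, mem[0x0d]=0xf8, mem[0x09]=0x6d, mem[0x01]=0x69

MEM[0x0c,0x04,0x0d,0x09,0x01] = f3 9a f8 6d 69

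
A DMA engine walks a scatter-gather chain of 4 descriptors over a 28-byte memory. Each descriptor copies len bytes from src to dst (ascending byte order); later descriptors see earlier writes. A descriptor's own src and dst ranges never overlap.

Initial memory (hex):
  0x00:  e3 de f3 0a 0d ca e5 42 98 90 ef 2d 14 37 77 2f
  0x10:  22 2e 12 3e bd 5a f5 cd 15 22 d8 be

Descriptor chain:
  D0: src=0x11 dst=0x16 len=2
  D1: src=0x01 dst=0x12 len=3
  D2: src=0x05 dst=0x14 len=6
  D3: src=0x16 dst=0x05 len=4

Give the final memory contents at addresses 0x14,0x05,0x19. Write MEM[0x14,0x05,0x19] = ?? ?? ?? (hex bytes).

#0 dst[0x16+2] := {0x2e,0x12}
#1 dst[0x12+3] := {0xde,0xf3,0x0a}
#2 dst[0x14+6] := {0xca,0xe5,0x42,0x98,0x90,0xef}
#3 dst[0x05+4] := {0x42,0x98,0x90,0xef}
query mem[0x14]=0xca, mem[0x05]=0x42, mem[0x19]=0xef

MEM[0x14,0x05,0x19] = ca 42 ef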